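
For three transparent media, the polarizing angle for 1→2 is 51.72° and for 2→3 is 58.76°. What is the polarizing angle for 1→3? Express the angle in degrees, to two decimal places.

θ_B ≈ 64.42°

n₂/n₁ = tan 51.72° = 1.2671 and n₃/n₂ = tan 58.76° = 1.6486.
Multiplying, n₃/n₁ = 1.2671 × 1.6486 = 2.0890, and θ_B(1→3) = arctan 2.0890 = 64.42°.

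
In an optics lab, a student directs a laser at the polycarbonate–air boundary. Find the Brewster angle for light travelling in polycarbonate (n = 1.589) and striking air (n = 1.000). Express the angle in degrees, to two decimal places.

Brewster's condition: tan θ_B = n₂/n₁ = 1.000/1.589 = 0.6293.
So θ_B = arctan 0.6293 = 32.18°.

θ_B ≈ 32.18°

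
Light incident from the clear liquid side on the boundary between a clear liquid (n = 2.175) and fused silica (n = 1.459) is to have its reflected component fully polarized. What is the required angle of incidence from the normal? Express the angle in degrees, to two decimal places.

At Brewster's angle the reflected and refracted rays are perpendicular, which with Snell's law gives tan θ_B = n₂/n₁.
tan θ_B = n₂/n₁ = 1.459/2.175 = 0.6708. Taking the arctangent, θ_B = 33.85°.

θ_B ≈ 33.85°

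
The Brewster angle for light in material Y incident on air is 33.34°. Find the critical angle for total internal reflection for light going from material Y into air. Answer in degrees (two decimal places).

tan θ_B = n₂/n₁ = tan 33.34° = 0.6579.
Total internal reflection: sin θ_c = n₂/n₁ = 0.6579.
θ_c = arcsin(0.6579) = 41.14°.

θ_c ≈ 41.14°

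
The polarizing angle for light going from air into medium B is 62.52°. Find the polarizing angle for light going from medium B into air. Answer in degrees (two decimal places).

tan θ_B' = n₁/n₂ = 1/tan θ_B, so θ_B' = 90° − θ_B.
θ_B' = 90° − 62.52° = 27.48°.

θ_B' ≈ 27.48°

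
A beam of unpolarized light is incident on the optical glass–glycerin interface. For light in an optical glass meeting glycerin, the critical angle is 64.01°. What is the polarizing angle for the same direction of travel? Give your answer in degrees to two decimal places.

θ_B ≈ 41.95°

n₂/n₁ = sin θ_c = sin 64.01° = 0.8989.
tan θ_B equals the same ratio, so θ_B = arctan(0.8989) = 41.95°.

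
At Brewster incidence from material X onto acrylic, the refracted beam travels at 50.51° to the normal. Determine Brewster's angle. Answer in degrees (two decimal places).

θ_B ≈ 39.49°

At Brewster's angle the reflected and refracted rays are perpendicular, so θ_B + θ_t = 90°.
So θ_B = 90° − θ_t = 90° − 50.51° = 39.49°.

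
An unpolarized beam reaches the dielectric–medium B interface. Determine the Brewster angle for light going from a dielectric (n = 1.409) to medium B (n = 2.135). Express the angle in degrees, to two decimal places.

θ_B ≈ 56.58°

Here n₂/n₁ = 2.135/1.409 = 1.5153, and Brewster's law gives tan θ_B = n₂/n₁.
θ_B = arctan(1.5153) = 56.58°.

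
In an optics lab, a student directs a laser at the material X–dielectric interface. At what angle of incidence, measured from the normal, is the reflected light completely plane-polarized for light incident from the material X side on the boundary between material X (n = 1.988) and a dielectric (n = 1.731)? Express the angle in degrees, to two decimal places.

Brewster's condition: tan θ_B = n₂/n₁ = 1.731/1.988 = 0.8707.
θ_B = arctan(0.8707) = 41.05°.

θ_B ≈ 41.05°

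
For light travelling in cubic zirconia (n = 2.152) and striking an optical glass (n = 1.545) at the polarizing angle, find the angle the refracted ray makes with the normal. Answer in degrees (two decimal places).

θ_t ≈ 54.32°

First find Brewster's angle: tan θ_B = 1.545/2.152 = 0.7179, giving θ_B = 35.68°.
Since θ_B + θ_t = 90° at Brewster incidence, θ_t = 90° − 35.68° = 54.32°.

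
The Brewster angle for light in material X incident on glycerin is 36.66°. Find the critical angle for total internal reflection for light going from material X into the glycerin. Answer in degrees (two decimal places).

From Brewster, n₂/n₁ = tan θ_B = tan 36.66° = 0.7443.
Then sin θ_c = n₂/n₁ = 0.7443, so θ_c = arcsin 0.7443 = 48.10°.

θ_c ≈ 48.10°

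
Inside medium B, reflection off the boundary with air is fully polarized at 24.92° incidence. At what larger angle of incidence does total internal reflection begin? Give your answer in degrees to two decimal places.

n₂/n₁ = tan 24.92° = 0.4646; the critical angle satisfies sin θ_c = n₂/n₁.
θ_c = arcsin(0.4646) = 27.68°.

θ_c ≈ 27.68°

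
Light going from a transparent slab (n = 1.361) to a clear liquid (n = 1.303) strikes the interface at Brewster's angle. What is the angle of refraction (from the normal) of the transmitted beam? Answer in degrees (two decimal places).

θ_t ≈ 46.25°

tan θ_B = n₂/n₁ = 1.303/1.361 = 0.9574, so θ_B = 43.75°.
Since θ_B + θ_t = 90° at Brewster incidence, θ_t = 90° − 43.75° = 46.25°.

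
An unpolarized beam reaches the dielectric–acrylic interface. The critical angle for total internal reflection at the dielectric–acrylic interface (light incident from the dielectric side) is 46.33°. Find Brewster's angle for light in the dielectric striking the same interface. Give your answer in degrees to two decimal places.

θ_B ≈ 35.88°

sin θ_c = n₂/n₁, so n₂/n₁ = sin 46.33° = 0.7233.
Brewster: tan θ_B = n₂/n₁ = 0.7233.
θ_B = arctan(0.7233) = 35.88°.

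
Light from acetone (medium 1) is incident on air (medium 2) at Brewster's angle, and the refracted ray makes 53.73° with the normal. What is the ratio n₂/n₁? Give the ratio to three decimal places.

At Brewster incidence θ_B = 90° − θ_t = 90° − 53.73° = 36.27°.
Then n₂/n₁ = tan θ_B = tan 36.27° = 0.734.

n₂/n₁ ≈ 0.734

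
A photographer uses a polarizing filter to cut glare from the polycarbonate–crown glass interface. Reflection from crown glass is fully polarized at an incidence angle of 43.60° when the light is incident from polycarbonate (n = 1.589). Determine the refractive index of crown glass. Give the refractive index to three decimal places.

n ≈ 1.513

Full polarization of the reflected beam means tan θ_B = n₂/n₁, where n₁ is the incident medium (polycarbonate).
n₂ = n₁ tan θ_B = 1.589 × tan 43.60° = 1.513.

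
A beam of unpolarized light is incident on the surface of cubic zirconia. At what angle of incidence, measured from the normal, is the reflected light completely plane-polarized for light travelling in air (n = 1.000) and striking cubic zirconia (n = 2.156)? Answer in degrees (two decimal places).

θ_B ≈ 65.12°

At Brewster's angle the reflected and refracted rays are perpendicular, which with Snell's law gives tan θ_B = n₂/n₁.
Brewster's condition: tan θ_B = n₂/n₁ = 2.156/1.000 = 2.1560. Taking the arctangent, θ_B = 65.12°.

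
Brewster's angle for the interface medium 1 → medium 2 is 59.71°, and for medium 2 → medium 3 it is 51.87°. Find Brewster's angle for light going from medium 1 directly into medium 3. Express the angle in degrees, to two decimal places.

θ_B ≈ 65.37°

n₂/n₁ = tan 59.71° = 1.7120 and n₃/n₂ = tan 51.87° = 1.2740.
So n₃/n₁ = (n₂/n₁)(n₃/n₂) = 1.7120 × 1.2740 = 2.1810.
θ_B(1→3) = arctan(2.1810) = 65.37°.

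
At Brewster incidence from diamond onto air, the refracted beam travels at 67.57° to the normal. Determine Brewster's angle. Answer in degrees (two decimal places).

θ_B ≈ 22.43°

Since the reflected and refracted rays are at right angles at the polarizing angle, θ_B + θ_t = 90°.
So θ_B = 90° − θ_t = 90° − 67.57° = 22.43°.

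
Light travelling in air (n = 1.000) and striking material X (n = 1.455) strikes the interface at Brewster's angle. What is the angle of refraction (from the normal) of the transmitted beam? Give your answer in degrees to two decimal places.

θ_B = arctan(n₂/n₁) = arctan(1.455/1.000) = 55.50°.
The refracted ray is perpendicular to the reflected ray, so θ_t = 90° − θ_B = 34.50°.

θ_t ≈ 34.50°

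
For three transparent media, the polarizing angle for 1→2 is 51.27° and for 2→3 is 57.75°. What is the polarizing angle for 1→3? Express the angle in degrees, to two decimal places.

tan θ_B(1→2) = n₂/n₁ = tan 51.27° = 1.2469.
tan θ_B(2→3) = n₃/n₂ = tan 57.75° = 1.5849.
So n₃/n₁ = (n₂/n₁)(n₃/n₂) = 1.2469 × 1.5849 = 1.9762.
θ_B(1→3) = arctan(1.9762) = 63.16°.

θ_B ≈ 63.16°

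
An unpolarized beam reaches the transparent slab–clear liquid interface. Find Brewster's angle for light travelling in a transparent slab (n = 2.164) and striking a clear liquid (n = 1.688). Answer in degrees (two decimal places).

θ_B ≈ 37.96°

The reflected p-component vanishes when tan θ_B = n₂/n₁.
Brewster's condition: tan θ_B = n₂/n₁ = 1.688/2.164 = 0.7800. Taking the arctangent, θ_B = 37.96°.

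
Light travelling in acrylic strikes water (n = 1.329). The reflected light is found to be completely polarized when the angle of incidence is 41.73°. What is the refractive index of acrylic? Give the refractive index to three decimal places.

At Brewster's angle, tan θ_B = n₂/n₁ with n₁ on the incident side (acrylic) and n₂ on the transmitted side (water).
n₁ = n₂ / tan θ_B = 1.329 / tan 41.73° = 1.490.

n ≈ 1.490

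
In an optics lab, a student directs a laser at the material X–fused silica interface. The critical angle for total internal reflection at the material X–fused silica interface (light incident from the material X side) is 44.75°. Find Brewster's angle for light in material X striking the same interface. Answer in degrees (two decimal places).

sin θ_c = n₂/n₁, so n₂/n₁ = sin 44.75° = 0.7040.
Brewster: tan θ_B = n₂/n₁ = 0.7040.
θ_B = arctan(0.7040) = 35.15°.

θ_B ≈ 35.15°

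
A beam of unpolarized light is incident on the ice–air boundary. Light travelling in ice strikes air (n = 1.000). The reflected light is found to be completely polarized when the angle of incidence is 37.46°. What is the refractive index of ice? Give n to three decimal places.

n ≈ 1.305

At Brewster's angle, tan θ_B = n₂/n₁ with n₁ on the incident side (ice) and n₂ on the transmitted side (air).
n₁ = n₂ / tan θ_B = 1.000 / tan 37.46° = 1.305.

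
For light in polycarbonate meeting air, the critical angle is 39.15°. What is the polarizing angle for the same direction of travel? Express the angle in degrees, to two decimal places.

θ_B ≈ 32.27°

At the critical angle sin θ_c = n₂/n₁, giving n₂/n₁ = sin 39.15° = 0.6314.
Then tan θ_B = n₂/n₁ = 0.6314, so θ_B = arctan 0.6314 = 32.27°.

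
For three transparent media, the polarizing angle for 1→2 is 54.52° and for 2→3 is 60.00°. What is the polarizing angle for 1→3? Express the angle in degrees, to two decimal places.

n₂/n₁ = tan 54.52° = 1.4030 and n₃/n₂ = tan 60.00° = 1.7321.
Multiplying, n₃/n₁ = 1.4030 × 1.7321 = 2.4300, and θ_B(1→3) = arctan 2.4300 = 67.63°.

θ_B ≈ 67.63°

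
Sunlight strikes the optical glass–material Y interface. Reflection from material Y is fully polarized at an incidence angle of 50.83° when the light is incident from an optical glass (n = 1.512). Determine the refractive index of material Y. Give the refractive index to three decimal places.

Full polarization of the reflected beam means tan θ_B = n₂/n₁, where n₁ is the incident medium (an optical glass).
n₂ = n₁ tan θ_B = 1.512 × tan 50.83° = 1.856.

n ≈ 1.856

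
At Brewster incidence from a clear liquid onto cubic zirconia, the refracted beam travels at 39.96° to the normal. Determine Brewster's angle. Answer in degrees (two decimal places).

Since the reflected and refracted rays are at right angles at the polarizing angle, θ_B + θ_t = 90°.
θ_B = 90° − 39.96° = 50.04°.

θ_B ≈ 50.04°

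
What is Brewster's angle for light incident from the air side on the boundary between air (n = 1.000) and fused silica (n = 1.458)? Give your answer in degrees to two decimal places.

At Brewster's angle the reflected and refracted rays are perpendicular, which with Snell's law gives tan θ_B = n₂/n₁.
Brewster's condition: tan θ_B = n₂/n₁ = 1.458/1.000 = 1.4580.
So θ_B = arctan 1.4580 = 55.55°.

θ_B ≈ 55.55°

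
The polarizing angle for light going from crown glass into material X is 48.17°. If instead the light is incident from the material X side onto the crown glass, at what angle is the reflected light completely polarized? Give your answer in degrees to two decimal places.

θ_B' ≈ 41.83°

The two Brewster angles are complementary: θ_B' = 90° − θ_B = 90° − 48.17° = 41.83°.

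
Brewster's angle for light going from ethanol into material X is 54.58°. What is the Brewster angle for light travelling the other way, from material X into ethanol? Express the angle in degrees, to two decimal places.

tan θ_B' = n₁/n₂ = 1/tan θ_B, so θ_B' = 90° − θ_B.
θ_B' = 90° − 54.58° = 35.42°.

θ_B' ≈ 35.42°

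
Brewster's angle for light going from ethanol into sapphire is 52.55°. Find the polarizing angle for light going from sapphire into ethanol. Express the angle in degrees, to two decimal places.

θ_B' ≈ 37.45°

Reversing the direction swaps n₁ and n₂, so tan θ_B' = 1/tan θ_B and θ_B' = 90° − θ_B.
Hence θ_B' = 90° − 52.55° = 37.45°.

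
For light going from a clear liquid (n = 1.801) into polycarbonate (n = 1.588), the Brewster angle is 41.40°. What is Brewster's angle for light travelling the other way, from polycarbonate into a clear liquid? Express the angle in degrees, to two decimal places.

θ_B' ≈ 48.60°

tan θ_B' = n₁/n₂ = 1/tan θ_B, so θ_B' = 90° − θ_B.
θ_B' = 90° − 41.40° = 48.60°.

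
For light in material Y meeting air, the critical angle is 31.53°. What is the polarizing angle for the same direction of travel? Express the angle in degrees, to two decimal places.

θ_B ≈ 27.61°

sin θ_c = n₂/n₁, so n₂/n₁ = sin 31.53° = 0.5229.
Brewster: tan θ_B = n₂/n₁ = 0.5229.
θ_B = arctan(0.5229) = 27.61°.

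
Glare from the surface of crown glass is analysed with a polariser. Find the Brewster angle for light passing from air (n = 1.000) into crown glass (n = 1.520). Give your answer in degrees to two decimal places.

Here n₂/n₁ = 1.520/1.000 = 1.5200, and Brewster's law gives tan θ_B = n₂/n₁.
θ_B = arctan(1.5200) = 56.66°.

θ_B ≈ 56.66°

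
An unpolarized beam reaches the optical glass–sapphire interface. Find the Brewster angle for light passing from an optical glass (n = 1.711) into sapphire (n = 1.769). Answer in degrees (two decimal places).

Brewster's condition: tan θ_B = n₂/n₁ = 1.769/1.711 = 1.0339.
θ_B = arctan(1.0339) = 45.95°.

θ_B ≈ 45.95°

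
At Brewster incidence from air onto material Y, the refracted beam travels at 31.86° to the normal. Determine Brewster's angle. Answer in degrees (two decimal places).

θ_B ≈ 58.14°

At Brewster's angle the reflected and refracted rays are perpendicular, so θ_B + θ_t = 90°.
θ_B = 90° − 31.86° = 58.14°.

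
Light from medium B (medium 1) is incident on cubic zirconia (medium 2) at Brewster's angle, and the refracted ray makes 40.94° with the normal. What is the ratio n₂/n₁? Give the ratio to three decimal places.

At Brewster incidence θ_B = 90° − θ_t = 90° − 40.94° = 49.06°.
tan θ_B = n₂/n₁, so n₂/n₁ = tan 49.06° = 1.153.

n₂/n₁ ≈ 1.153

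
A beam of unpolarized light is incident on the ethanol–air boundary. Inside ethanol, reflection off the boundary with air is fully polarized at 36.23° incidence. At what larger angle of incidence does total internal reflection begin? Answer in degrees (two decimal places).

From Brewster, n₂/n₁ = tan θ_B = tan 36.23° = 0.7327.
Then sin θ_c = n₂/n₁ = 0.7327, so θ_c = arcsin 0.7327 = 47.11°.

θ_c ≈ 47.11°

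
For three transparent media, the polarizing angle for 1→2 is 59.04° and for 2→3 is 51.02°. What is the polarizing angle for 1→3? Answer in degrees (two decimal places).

Each Brewster angle gives a ratio: n₂/n₁ = tan 59.04° = 1.6669, n₃/n₂ = tan 51.02° = 1.2358.
Multiplying, n₃/n₁ = 1.6669 × 1.2358 = 2.0599, and θ_B(1→3) = arctan 2.0599 = 64.11°.

θ_B ≈ 64.11°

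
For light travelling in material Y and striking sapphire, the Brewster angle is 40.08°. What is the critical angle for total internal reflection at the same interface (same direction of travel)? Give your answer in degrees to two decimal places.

From Brewster, n₂/n₁ = tan θ_B = tan 40.08° = 0.8415.
Then sin θ_c = n₂/n₁ = 0.8415, so θ_c = arcsin 0.8415 = 57.30°.

θ_c ≈ 57.30°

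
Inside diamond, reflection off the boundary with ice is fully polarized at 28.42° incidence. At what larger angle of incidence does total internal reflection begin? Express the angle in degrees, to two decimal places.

tan θ_B = n₂/n₁ = tan 28.42° = 0.5411.
Total internal reflection: sin θ_c = n₂/n₁ = 0.5411.
θ_c = arcsin(0.5411) = 32.76°.

θ_c ≈ 32.76°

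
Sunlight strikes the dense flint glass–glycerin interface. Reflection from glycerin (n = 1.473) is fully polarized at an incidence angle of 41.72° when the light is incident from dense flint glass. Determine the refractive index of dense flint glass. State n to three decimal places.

n ≈ 1.652

At the Brewster angle, tan θ_B = n₂/n₁ with n₁ on the incident side (dense flint glass) and n₂ on the transmitted side (glycerin).
n₁ = n₂ / tan θ_B = 1.473 / tan 41.72° = 1.652.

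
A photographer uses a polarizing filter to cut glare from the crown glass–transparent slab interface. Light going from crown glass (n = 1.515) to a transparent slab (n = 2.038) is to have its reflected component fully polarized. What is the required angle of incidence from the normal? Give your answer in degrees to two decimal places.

Brewster's condition: tan θ_B = n₂/n₁ = 2.038/1.515 = 1.3452.
θ_B = arctan(1.3452) = 53.37°.

θ_B ≈ 53.37°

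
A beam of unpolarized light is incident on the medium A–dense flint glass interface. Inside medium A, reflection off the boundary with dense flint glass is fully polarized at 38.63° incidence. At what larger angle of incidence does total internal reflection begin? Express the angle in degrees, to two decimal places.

tan θ_B = n₂/n₁ = tan 38.63° = 0.7991.
Total internal reflection: sin θ_c = n₂/n₁ = 0.7991.
θ_c = arcsin(0.7991) = 53.05°.

θ_c ≈ 53.05°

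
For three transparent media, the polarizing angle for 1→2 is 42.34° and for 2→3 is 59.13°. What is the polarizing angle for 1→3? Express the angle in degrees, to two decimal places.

θ_B ≈ 56.73°

n₂/n₁ = tan 42.34° = 0.9112 and n₃/n₂ = tan 59.13° = 1.6729.
Multiplying, n₃/n₁ = 0.9112 × 1.6729 = 1.5243, and θ_B(1→3) = arctan 1.5243 = 56.73°.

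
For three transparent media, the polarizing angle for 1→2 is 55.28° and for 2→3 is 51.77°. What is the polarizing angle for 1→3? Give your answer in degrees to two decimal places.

θ_B ≈ 61.37°

tan θ_B(1→2) = n₂/n₁ = tan 55.28° = 1.4431.
tan θ_B(2→3) = n₃/n₂ = tan 51.77° = 1.2694.
n₃/n₁ = 1.8319. Then tan θ_B(1→3) = n₃/n₁, so θ_B(1→3) = arctan(1.8319) = 61.37°.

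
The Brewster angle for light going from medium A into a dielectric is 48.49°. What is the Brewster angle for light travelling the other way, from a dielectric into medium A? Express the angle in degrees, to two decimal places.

The two Brewster angles are complementary: θ_B' = 90° − θ_B = 90° − 48.49° = 41.51°.

θ_B' ≈ 41.51°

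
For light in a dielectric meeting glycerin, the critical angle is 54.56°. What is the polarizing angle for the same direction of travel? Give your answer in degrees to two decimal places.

At the critical angle sin θ_c = n₂/n₁, giving n₂/n₁ = sin 54.56° = 0.8147.
Then tan θ_B = n₂/n₁ = 0.8147, so θ_B = arctan 0.8147 = 39.17°.

θ_B ≈ 39.17°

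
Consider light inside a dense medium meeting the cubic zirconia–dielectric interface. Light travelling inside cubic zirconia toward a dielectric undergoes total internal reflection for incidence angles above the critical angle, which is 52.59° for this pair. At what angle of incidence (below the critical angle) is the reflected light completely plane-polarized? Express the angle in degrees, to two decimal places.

θ_B ≈ 38.46°

n₂/n₁ = sin θ_c = sin 52.59° = 0.7943.
tan θ_B equals the same ratio, so θ_B = arctan(0.7943) = 38.46°.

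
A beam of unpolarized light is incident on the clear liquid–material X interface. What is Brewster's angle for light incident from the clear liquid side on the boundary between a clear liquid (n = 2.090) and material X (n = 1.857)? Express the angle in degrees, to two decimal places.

θ_B ≈ 41.62°

The reflected p-component vanishes when tan θ_B = n₂/n₁.
Brewster's condition: tan θ_B = n₂/n₁ = 1.857/2.090 = 0.8885.
So θ_B = arctan 0.8885 = 41.62°.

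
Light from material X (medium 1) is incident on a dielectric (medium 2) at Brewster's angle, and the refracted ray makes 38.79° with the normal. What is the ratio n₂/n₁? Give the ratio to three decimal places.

n₂/n₁ ≈ 1.244

θ_B + θ_t = 90°, so θ_B = 90° − 38.79° = 51.21°.
Then n₂/n₁ = tan θ_B = tan 51.21° = 1.244.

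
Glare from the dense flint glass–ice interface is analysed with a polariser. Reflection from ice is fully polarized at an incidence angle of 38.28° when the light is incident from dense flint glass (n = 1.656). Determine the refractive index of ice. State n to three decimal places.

n ≈ 1.307

Full polarization of the reflected beam means tan θ_B = n₂/n₁, where n₁ is the incident medium (dense flint glass).
n₂ = n₁ tan θ_B = 1.656 × tan 38.28° = 1.307.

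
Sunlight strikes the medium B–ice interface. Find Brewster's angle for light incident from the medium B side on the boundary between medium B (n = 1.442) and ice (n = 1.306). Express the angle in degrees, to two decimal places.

θ_B ≈ 42.17°

Here n₂/n₁ = 1.306/1.442 = 0.9057, and Brewster's law gives tan θ_B = n₂/n₁.
θ_B = arctan(0.9057) = 42.17°.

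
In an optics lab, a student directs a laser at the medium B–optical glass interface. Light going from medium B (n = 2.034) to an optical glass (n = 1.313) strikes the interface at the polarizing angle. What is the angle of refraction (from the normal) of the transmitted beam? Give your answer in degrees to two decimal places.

θ_t ≈ 57.16°

θ_B = arctan(n₂/n₁) = arctan(1.313/2.034) = 32.84°.
Since θ_B + θ_t = 90° at Brewster incidence, θ_t = 90° − 32.84° = 57.16°.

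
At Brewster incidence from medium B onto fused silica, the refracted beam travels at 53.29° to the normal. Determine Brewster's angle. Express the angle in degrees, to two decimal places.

θ_B ≈ 36.71°

Brewster's condition makes the reflected and refracted beams perpendicular: θ_B + θ_t = 90°.
θ_B = 90° − 53.29° = 36.71°.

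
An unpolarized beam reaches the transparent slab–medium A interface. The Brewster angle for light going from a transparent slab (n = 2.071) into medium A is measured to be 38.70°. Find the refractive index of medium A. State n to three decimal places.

n ≈ 1.659

Brewster's law: tan θ_B = n₂/n₁ (light incident in a transparent slab, refracted into medium A).
n₂ = n₁ tan θ_B = 2.071 × tan 38.70° = 1.659.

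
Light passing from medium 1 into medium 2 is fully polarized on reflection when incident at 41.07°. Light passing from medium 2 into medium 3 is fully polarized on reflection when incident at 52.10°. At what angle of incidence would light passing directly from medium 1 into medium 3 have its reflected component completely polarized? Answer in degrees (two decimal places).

n₂/n₁ = tan 41.07° = 0.8714 and n₃/n₂ = tan 52.10° = 1.2846.
n₃/n₁ = 1.1194. Then tan θ_B(1→3) = n₃/n₁, so θ_B(1→3) = arctan(1.1194) = 48.22°.

θ_B ≈ 48.22°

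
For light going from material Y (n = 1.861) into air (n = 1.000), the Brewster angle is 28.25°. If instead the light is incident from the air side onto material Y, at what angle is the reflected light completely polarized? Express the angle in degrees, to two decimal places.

θ_B' ≈ 61.75°

The two Brewster angles are complementary: θ_B' = 90° − θ_B = 90° − 28.25° = 61.75°.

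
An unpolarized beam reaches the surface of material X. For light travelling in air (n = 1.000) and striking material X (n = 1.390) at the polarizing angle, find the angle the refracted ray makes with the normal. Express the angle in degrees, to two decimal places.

θ_t ≈ 35.73°

tan θ_B = n₂/n₁ = 1.390/1.000 = 1.3900, so θ_B = 54.27°.
At Brewster's angle the reflected and refracted rays are perpendicular, so θ_t = 90° − θ_B = 90° − 54.27° = 35.73°.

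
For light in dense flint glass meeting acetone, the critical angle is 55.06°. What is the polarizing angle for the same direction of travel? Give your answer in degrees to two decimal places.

θ_B ≈ 39.34°

n₂/n₁ = sin θ_c = sin 55.06° = 0.8198.
tan θ_B equals the same ratio, so θ_B = arctan(0.8198) = 39.34°.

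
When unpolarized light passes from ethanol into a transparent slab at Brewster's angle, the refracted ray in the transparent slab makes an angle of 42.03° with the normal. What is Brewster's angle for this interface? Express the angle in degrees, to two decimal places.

At Brewster's angle the reflected and refracted rays are perpendicular, so θ_B + θ_t = 90°.
θ_B = 90° − 42.03° = 47.97°.

θ_B ≈ 47.97°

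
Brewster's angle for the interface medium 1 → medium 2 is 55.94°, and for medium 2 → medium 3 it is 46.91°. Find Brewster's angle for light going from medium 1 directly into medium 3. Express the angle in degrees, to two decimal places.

n₂/n₁ = tan 55.94° = 1.4792 and n₃/n₂ = tan 46.91° = 1.0690.
Multiplying, n₃/n₁ = 1.4792 × 1.0690 = 1.5813, and θ_B(1→3) = arctan 1.5813 = 57.69°.

θ_B ≈ 57.69°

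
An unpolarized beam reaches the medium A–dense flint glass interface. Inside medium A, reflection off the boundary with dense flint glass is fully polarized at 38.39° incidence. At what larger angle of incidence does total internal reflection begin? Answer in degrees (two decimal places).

θ_c ≈ 52.40°

n₂/n₁ = tan 38.39° = 0.7923; the critical angle satisfies sin θ_c = n₂/n₁.
θ_c = arcsin(0.7923) = 52.40°.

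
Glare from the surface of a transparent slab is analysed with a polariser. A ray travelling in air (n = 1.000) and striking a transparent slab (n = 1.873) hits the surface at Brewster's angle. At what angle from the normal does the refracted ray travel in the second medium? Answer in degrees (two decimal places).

θ_t ≈ 28.10°

First find Brewster's angle: tan θ_B = 1.873/1.000 = 1.8730, giving θ_B = 61.90°.
At Brewster's angle the reflected and refracted rays are perpendicular, so θ_t = 90° − θ_B = 90° − 61.90° = 28.10°.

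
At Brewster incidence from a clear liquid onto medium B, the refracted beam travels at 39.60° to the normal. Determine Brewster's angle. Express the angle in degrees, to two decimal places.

θ_B ≈ 50.40°

At Brewster's angle the reflected and refracted rays are perpendicular, so θ_B + θ_t = 90°.
So θ_B = 90° − θ_t = 90° − 39.60° = 50.40°.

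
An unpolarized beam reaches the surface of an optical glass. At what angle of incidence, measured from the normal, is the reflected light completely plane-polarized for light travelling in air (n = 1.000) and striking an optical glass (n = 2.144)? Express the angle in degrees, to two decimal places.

θ_B ≈ 64.99°

The reflected p-component vanishes when tan θ_B = n₂/n₁.
Here n₂/n₁ = 2.144/1.000 = 2.1440, and Brewster's law gives tan θ_B = n₂/n₁.
θ_B = arctan(2.1440) = 64.99°.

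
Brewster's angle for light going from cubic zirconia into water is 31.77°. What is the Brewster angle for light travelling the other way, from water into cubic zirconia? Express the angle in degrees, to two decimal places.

θ_B' ≈ 58.23°

The two Brewster angles are complementary: θ_B' = 90° − θ_B = 90° − 31.77° = 58.23°.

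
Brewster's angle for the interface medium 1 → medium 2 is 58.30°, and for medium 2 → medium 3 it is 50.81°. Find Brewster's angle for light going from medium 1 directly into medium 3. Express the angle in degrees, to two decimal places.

n₂/n₁ = tan 58.30° = 1.6191 and n₃/n₂ = tan 50.81° = 1.2266.
So n₃/n₁ = (n₂/n₁)(n₃/n₂) = 1.6191 × 1.2266 = 1.9860.
θ_B(1→3) = arctan(1.9860) = 63.27°.

θ_B ≈ 63.27°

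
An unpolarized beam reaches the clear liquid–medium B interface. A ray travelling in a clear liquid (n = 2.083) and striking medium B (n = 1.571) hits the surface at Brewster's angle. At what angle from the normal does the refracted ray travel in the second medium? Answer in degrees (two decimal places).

θ_t ≈ 52.98°

tan θ_B = n₂/n₁ = 1.571/2.083 = 0.7542, so θ_B = 37.02°.
Since θ_B + θ_t = 90° at Brewster incidence, θ_t = 90° − 37.02° = 52.98°.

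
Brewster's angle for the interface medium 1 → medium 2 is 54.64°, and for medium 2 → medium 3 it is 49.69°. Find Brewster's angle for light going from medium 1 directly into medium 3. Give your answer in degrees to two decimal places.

tan θ_B(1→2) = n₂/n₁ = tan 54.64° = 1.4092.
tan θ_B(2→3) = n₃/n₂ = tan 49.69° = 1.1787.
Multiplying, n₃/n₁ = 1.4092 × 1.1787 = 1.6611, and θ_B(1→3) = arctan 1.6611 = 58.95°.

θ_B ≈ 58.95°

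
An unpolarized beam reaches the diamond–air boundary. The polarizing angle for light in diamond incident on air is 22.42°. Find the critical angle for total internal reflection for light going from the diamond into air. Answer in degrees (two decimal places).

θ_c ≈ 24.37°

n₂/n₁ = tan 22.42° = 0.4126; the critical angle satisfies sin θ_c = n₂/n₁.
θ_c = arcsin(0.4126) = 24.37°.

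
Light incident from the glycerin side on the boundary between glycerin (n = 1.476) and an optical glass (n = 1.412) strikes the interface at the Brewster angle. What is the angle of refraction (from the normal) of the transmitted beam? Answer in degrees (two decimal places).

θ_t ≈ 46.27°

θ_B = arctan(n₂/n₁) = arctan(1.412/1.476) = 43.73°.
At Brewster's angle the reflected and refracted rays are perpendicular, so θ_t = 90° − θ_B = 90° − 43.73° = 46.27°.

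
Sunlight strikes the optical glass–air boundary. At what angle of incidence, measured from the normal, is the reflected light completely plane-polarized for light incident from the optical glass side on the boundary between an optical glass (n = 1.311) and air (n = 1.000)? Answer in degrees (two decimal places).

θ_B ≈ 37.34°

At Brewster's angle the reflected and refracted rays are perpendicular, which with Snell's law gives tan θ_B = n₂/n₁.
Here n₂/n₁ = 1.000/1.311 = 0.7628, and Brewster's law gives tan θ_B = n₂/n₁.
So θ_B = arctan 0.7628 = 37.34°.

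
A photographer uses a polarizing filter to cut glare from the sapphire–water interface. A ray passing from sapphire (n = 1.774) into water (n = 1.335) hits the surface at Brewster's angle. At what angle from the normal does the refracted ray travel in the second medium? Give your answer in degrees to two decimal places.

θ_t ≈ 53.04°

tan θ_B = n₂/n₁ = 1.335/1.774 = 0.7525, so θ_B = 36.96°.
At Brewster's angle the reflected and refracted rays are perpendicular, so θ_t = 90° − θ_B = 90° − 36.96° = 53.04°.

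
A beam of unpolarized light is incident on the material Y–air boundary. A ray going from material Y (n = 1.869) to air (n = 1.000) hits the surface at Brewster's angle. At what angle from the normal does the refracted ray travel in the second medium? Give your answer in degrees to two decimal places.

θ_t ≈ 61.85°

tan θ_B = n₂/n₁ = 1.000/1.869 = 0.5350, so θ_B = 28.15°.
Since θ_B + θ_t = 90° at Brewster incidence, θ_t = 90° − 28.15° = 61.85°.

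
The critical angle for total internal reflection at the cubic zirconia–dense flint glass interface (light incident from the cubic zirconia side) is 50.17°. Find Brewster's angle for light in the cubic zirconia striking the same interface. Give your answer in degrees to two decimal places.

θ_B ≈ 37.52°

n₂/n₁ = sin θ_c = sin 50.17° = 0.7679.
tan θ_B equals the same ratio, so θ_B = arctan(0.7679) = 37.52°.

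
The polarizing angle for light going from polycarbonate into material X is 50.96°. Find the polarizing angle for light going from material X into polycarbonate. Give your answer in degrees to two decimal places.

The two Brewster angles are complementary: θ_B' = 90° − θ_B = 90° − 50.96° = 39.04°.

θ_B' ≈ 39.04°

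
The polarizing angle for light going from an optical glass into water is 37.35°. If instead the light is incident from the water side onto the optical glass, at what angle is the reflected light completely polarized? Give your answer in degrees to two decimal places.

The two Brewster angles are complementary: θ_B' = 90° − θ_B = 90° − 37.35° = 52.65°.

θ_B' ≈ 52.65°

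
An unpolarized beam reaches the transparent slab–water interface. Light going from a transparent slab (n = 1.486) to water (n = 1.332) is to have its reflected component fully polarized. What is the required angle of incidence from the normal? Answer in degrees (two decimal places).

θ_B ≈ 41.87°

tan θ_B = n₂/n₁ = 1.332/1.486 = 0.8964. Taking the arctangent, θ_B = 41.87°.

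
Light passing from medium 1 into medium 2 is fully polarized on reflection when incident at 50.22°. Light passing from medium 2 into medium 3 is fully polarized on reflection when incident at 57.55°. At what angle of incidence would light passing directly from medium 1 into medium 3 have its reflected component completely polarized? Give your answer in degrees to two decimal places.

tan θ_B(1→2) = n₂/n₁ = tan 50.22° = 1.2011.
tan θ_B(2→3) = n₃/n₂ = tan 57.55° = 1.5727.
n₃/n₁ = 1.8890. Then tan θ_B(1→3) = n₃/n₁, so θ_B(1→3) = arctan(1.8890) = 62.10°.

θ_B ≈ 62.10°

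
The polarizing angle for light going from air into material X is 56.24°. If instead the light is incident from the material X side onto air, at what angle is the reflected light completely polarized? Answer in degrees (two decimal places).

θ_B' ≈ 33.76°

The two Brewster angles are complementary: θ_B' = 90° − θ_B = 90° − 56.24° = 33.76°.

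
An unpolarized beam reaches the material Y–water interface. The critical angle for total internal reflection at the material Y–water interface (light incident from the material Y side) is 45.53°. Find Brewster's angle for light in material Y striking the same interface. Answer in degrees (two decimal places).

sin θ_c = n₂/n₁, so n₂/n₁ = sin 45.53° = 0.7136.
Brewster: tan θ_B = n₂/n₁ = 0.7136.
θ_B = arctan(0.7136) = 35.51°.

θ_B ≈ 35.51°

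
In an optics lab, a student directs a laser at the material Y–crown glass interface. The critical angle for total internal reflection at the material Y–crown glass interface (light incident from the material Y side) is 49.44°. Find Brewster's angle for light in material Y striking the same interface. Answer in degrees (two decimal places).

θ_B ≈ 37.22°

sin θ_c = n₂/n₁, so n₂/n₁ = sin 49.44° = 0.7597.
Brewster: tan θ_B = n₂/n₁ = 0.7597.
θ_B = arctan(0.7597) = 37.22°.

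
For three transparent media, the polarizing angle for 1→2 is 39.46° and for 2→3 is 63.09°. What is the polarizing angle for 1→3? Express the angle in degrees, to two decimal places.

Each Brewster angle gives a ratio: n₂/n₁ = tan 39.46° = 0.8232, n₃/n₂ = tan 63.09° = 1.9703.
Multiplying, n₃/n₁ = 0.8232 × 1.9703 = 1.6218, and θ_B(1→3) = arctan 1.6218 = 58.34°.

θ_B ≈ 58.34°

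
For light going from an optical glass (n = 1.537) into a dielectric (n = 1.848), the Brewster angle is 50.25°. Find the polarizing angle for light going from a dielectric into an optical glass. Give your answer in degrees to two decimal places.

tan θ_B' = n₁/n₂ = 1/tan θ_B, so θ_B' = 90° − θ_B.
θ_B' = 90° − 50.25° = 39.75°.

θ_B' ≈ 39.75°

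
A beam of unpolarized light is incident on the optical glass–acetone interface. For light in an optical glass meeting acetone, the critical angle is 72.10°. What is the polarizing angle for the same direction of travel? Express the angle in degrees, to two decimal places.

θ_B ≈ 43.58°

n₂/n₁ = sin θ_c = sin 72.10° = 0.9516.
tan θ_B equals the same ratio, so θ_B = arctan(0.9516) = 43.58°.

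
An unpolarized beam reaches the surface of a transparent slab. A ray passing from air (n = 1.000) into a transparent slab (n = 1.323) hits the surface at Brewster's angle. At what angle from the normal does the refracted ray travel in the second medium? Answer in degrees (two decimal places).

θ_t ≈ 37.08°

tan θ_B = n₂/n₁ = 1.323/1.000 = 1.3230, so θ_B = 52.92°.
At Brewster's angle the reflected and refracted rays are perpendicular, so θ_t = 90° − θ_B = 90° − 52.92° = 37.08°.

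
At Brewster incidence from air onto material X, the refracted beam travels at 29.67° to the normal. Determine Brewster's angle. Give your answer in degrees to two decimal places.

θ_B ≈ 60.33°

At Brewster's angle the reflected and refracted rays are perpendicular, so θ_B + θ_t = 90°.
θ_B = 90° − 29.67° = 60.33°.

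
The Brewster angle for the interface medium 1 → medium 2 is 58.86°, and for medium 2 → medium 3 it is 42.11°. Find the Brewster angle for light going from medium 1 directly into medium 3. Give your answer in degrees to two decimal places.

θ_B ≈ 56.24°

Each Brewster angle gives a ratio: n₂/n₁ = tan 58.86° = 1.6551, n₃/n₂ = tan 42.11° = 0.9039.
Multiplying, n₃/n₁ = 1.6551 × 0.9039 = 1.4960, and θ_B(1→3) = arctan 1.4960 = 56.24°.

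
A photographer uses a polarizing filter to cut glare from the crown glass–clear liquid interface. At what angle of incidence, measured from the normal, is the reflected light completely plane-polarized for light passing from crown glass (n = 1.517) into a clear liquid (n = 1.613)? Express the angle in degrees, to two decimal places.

tan θ_B = n₂/n₁ = 1.613/1.517 = 1.0633.
So θ_B = arctan 1.0633 = 46.76°.

θ_B ≈ 46.76°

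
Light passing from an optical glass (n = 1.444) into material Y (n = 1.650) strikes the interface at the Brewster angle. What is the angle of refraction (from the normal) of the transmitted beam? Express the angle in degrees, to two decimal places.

θ_t ≈ 41.19°

tan θ_B = n₂/n₁ = 1.650/1.444 = 1.1427, so θ_B = 48.81°.
The refracted ray is perpendicular to the reflected ray, so θ_t = 90° − θ_B = 41.19°.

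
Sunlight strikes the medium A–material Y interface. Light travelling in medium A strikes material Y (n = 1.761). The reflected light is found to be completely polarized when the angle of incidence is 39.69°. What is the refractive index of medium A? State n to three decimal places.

n ≈ 2.122

At the polarizing angle, tan θ_B = n₂/n₁ with n₁ on the incident side (medium A) and n₂ on the transmitted side (material Y).
n₁ = n₂ / tan θ_B = 1.761 / tan 39.69° = 2.122.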